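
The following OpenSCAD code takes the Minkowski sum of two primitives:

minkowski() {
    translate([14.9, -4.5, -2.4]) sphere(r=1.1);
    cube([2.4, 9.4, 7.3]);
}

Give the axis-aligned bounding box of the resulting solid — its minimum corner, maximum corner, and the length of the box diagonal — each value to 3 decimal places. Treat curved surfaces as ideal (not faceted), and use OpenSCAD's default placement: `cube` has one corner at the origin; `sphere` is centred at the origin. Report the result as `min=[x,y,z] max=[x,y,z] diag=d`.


A = translate([14.9, -4.5, -2.4]) sphere(r=1.1) → bbox [13.8,-5.6,-3.5] .. [16,-3.4,-1.3]
B = cube([2.4, 9.4, 7.3]) → bbox [0,0,0] .. [2.4,9.4,7.3]
lo = A.lo+B.lo = [13.8+0, -5.6+0, -3.5+0] = [13.800,-5.600,-3.500]
hi = A.hi+B.hi = [16+2.4, -3.4+9.4, -1.3+7.3] = [18.400,6.000,6.000]
diag = √(4.6²+11.6²+9.5²) = √245.97 = 15.683

min=[13.800,-5.600,-3.500] max=[18.400,6.000,6.000] diag=15.683


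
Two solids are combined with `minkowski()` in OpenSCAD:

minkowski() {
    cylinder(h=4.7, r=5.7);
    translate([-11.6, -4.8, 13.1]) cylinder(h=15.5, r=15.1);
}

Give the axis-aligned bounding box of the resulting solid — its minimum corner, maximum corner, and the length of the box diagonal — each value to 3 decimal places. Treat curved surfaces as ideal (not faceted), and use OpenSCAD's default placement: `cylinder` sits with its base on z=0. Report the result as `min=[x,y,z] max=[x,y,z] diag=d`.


min=[-32.400,-25.600,13.100] max=[9.200,16.000,33.300] diag=62.203

A = translate([-11.6, -4.8, 13.1]) cylinder(h=15.5, r=15.1) → bbox [-26.7,-19.9,13.1] .. [3.5,10.3,28.6]
B = cylinder(h=4.7, r=5.7) → bbox [-5.7,-5.7,0] .. [5.7,5.7,4.7]
lo = A.lo+B.lo = [-26.7-5.7, -19.9-5.7, 13.1+0] = [-32.400,-25.600,13.100]
hi = A.hi+B.hi = [3.5+5.7, 10.3+5.7, 28.6+4.7] = [9.200,16.000,33.300]
diag = √(41.6²+41.6²+20.2²) = √3869.16 = 62.203


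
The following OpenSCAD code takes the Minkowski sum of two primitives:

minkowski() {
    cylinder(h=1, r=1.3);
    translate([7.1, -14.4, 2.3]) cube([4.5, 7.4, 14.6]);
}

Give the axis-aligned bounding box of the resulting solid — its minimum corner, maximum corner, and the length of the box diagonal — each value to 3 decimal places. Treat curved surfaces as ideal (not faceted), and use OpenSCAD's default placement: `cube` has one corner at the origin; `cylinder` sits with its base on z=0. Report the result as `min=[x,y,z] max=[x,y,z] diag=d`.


min=[5.800,-15.700,2.300] max=[12.900,-5.700,17.900] diag=19.844

A = translate([7.1, -14.4, 2.3]) cube([4.5, 7.4, 14.6]) → bbox [7.1,-14.4,2.3] .. [11.6,-7,16.9]
B = cylinder(h=1, r=1.3) → bbox [-1.3,-1.3,0] .. [1.3,1.3,1]
lo = A.lo+B.lo = [7.1-1.3, -14.4-1.3, 2.3+0] = [5.800,-15.700,2.300]
hi = A.hi+B.hi = [11.6+1.3, -7+1.3, 16.9+1] = [12.900,-5.700,17.900]
diag = √(7.1²+10²+15.6²) = √393.77 = 19.844


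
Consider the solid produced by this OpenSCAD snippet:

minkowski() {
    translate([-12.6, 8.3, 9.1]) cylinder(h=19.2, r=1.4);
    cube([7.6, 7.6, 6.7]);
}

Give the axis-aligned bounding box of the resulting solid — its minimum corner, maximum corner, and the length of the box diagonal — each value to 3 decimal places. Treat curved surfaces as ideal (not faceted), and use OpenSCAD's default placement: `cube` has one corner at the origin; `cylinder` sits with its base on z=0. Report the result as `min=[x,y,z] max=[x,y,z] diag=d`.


A = translate([-12.6, 8.3, 9.1]) cylinder(h=19.2, r=1.4) → bbox [-14,6.9,9.1] .. [-11.2,9.7,28.3]
B = cube([7.6, 7.6, 6.7]) → bbox [0,0,0] .. [7.6,7.6,6.7]
lo = A.lo+B.lo = [-14+0, 6.9+0, 9.1+0] = [-14.000,6.900,9.100]
hi = A.hi+B.hi = [-11.2+7.6, 9.7+7.6, 28.3+6.7] = [-3.600,17.300,35.000]
diag = √(10.4²+10.4²+25.9²) = √887.13 = 29.785

min=[-14.000,6.900,9.100] max=[-3.600,17.300,35.000] diag=29.785


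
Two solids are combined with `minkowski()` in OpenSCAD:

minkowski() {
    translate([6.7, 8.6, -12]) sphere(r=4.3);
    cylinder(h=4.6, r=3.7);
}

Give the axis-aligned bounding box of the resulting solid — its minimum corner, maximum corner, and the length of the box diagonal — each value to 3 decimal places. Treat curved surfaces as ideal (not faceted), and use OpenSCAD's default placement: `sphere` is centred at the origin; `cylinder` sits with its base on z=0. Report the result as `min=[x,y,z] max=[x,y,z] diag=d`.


min=[-1.300,0.600,-16.300] max=[14.700,16.600,-3.100] diag=26.196

A = translate([6.7, 8.6, -12]) sphere(r=4.3) → bbox [2.4,4.3,-16.3] .. [11,12.9,-7.7]
B = cylinder(h=4.6, r=3.7) → bbox [-3.7,-3.7,0] .. [3.7,3.7,4.6]
lo = A.lo+B.lo = [2.4-3.7, 4.3-3.7, -16.3+0] = [-1.300,0.600,-16.300]
hi = A.hi+B.hi = [11+3.7, 12.9+3.7, -7.7+4.6] = [14.700,16.600,-3.100]
diag = √(16²+16²+13.2²) = √686.24 = 26.196


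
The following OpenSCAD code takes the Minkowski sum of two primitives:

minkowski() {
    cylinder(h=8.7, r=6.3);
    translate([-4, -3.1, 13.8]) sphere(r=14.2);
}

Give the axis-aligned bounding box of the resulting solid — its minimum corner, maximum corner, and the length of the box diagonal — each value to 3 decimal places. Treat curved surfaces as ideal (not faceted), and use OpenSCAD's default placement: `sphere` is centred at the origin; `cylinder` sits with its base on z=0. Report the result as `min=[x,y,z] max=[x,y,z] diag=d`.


A = translate([-4, -3.1, 13.8]) sphere(r=14.2) → bbox [-18.2,-17.3,-0.4] .. [10.2,11.1,28]
B = cylinder(h=8.7, r=6.3) → bbox [-6.3,-6.3,0] .. [6.3,6.3,8.7]
lo = A.lo+B.lo = [-18.2-6.3, -17.3-6.3, -0.4+0] = [-24.500,-23.600,-0.400]
hi = A.hi+B.hi = [10.2+6.3, 11.1+6.3, 28+8.7] = [16.500,17.400,36.700]
diag = √(41²+41²+37.1²) = √4738.41 = 68.836

min=[-24.500,-23.600,-0.400] max=[16.500,17.400,36.700] diag=68.836


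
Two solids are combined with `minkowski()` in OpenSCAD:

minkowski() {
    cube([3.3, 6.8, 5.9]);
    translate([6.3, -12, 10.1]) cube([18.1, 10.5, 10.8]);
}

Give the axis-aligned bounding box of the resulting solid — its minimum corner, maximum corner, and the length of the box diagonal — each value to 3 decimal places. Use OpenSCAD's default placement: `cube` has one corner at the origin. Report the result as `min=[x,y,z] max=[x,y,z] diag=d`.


A = translate([6.3, -12, 10.1]) cube([18.1, 10.5, 10.8]) → bbox [6.3,-12,10.1] .. [24.4,-1.5,20.9]
B = cube([3.3, 6.8, 5.9]) → bbox [0,0,0] .. [3.3,6.8,5.9]
lo = A.lo+B.lo = [6.3+0, -12+0, 10.1+0] = [6.300,-12.000,10.100]
hi = A.hi+B.hi = [24.4+3.3, -1.5+6.8, 20.9+5.9] = [27.700,5.300,26.800]
diag = √(21.4²+17.3²+16.7²) = √1036.14 = 32.189

min=[6.300,-12.000,10.100] max=[27.700,5.300,26.800] diag=32.189


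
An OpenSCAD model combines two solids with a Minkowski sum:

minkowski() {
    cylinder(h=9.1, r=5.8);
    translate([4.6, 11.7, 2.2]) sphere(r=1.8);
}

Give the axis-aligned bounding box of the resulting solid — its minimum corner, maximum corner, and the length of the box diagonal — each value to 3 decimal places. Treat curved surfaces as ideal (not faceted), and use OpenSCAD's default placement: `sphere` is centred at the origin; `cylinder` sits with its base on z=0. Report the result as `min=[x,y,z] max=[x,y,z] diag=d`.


A = translate([4.6, 11.7, 2.2]) sphere(r=1.8) → bbox [2.8,9.9,0.4] .. [6.4,13.5,4]
B = cylinder(h=9.1, r=5.8) → bbox [-5.8,-5.8,0] .. [5.8,5.8,9.1]
lo = A.lo+B.lo = [2.8-5.8, 9.9-5.8, 0.4+0] = [-3.000,4.100,0.400]
hi = A.hi+B.hi = [6.4+5.8, 13.5+5.8, 4+9.1] = [12.200,19.300,13.100]
diag = √(15.2²+15.2²+12.7²) = √623.37 = 24.967

min=[-3.000,4.100,0.400] max=[12.200,19.300,13.100] diag=24.967


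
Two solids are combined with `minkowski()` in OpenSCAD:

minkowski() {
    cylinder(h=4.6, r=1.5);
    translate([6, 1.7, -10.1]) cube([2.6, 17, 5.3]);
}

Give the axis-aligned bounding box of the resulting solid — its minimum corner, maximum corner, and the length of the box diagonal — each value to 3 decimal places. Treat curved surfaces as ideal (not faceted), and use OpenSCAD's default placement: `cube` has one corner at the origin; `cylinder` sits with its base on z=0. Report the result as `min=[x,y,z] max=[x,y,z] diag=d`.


min=[4.500,0.200,-10.100] max=[10.100,20.200,-0.200] diag=23.008

A = translate([6, 1.7, -10.1]) cube([2.6, 17, 5.3]) → bbox [6,1.7,-10.1] .. [8.6,18.7,-4.8]
B = cylinder(h=4.6, r=1.5) → bbox [-1.5,-1.5,0] .. [1.5,1.5,4.6]
lo = A.lo+B.lo = [6-1.5, 1.7-1.5, -10.1+0] = [4.500,0.200,-10.100]
hi = A.hi+B.hi = [8.6+1.5, 18.7+1.5, -4.8+4.6] = [10.100,20.200,-0.200]
diag = √(5.6²+20²+9.9²) = √529.37 = 23.008


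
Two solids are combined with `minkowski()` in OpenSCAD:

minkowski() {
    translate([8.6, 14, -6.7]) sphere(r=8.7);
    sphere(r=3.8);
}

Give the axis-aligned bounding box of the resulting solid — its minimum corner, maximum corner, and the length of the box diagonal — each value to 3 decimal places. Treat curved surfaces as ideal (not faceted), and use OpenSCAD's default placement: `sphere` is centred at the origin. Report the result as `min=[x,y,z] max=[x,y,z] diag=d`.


min=[-3.900,1.500,-19.200] max=[21.100,26.500,5.800] diag=43.301

A = translate([8.6, 14, -6.7]) sphere(r=8.7) → bbox [-0.1,5.3,-15.4] .. [17.3,22.7,2]
B = sphere(r=3.8) → bbox [-3.8,-3.8,-3.8] .. [3.8,3.8,3.8]
lo = A.lo+B.lo = [-0.1-3.8, 5.3-3.8, -15.4-3.8] = [-3.900,1.500,-19.200]
hi = A.hi+B.hi = [17.3+3.8, 22.7+3.8, 2+3.8] = [21.100,26.500,5.800]
diag = √(25²+25²+25²) = √1875 = 43.301


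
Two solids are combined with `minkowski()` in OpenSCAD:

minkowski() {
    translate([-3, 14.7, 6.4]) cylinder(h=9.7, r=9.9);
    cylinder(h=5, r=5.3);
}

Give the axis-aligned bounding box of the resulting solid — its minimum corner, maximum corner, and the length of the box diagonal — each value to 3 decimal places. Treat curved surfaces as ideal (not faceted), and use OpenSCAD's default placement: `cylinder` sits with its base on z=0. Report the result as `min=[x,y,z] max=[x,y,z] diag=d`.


A = translate([-3, 14.7, 6.4]) cylinder(h=9.7, r=9.9) → bbox [-12.9,4.8,6.4] .. [6.9,24.6,16.1]
B = cylinder(h=5, r=5.3) → bbox [-5.3,-5.3,0] .. [5.3,5.3,5]
lo = A.lo+B.lo = [-12.9-5.3, 4.8-5.3, 6.4+0] = [-18.200,-0.500,6.400]
hi = A.hi+B.hi = [6.9+5.3, 24.6+5.3, 16.1+5] = [12.200,29.900,21.100]
diag = √(30.4²+30.4²+14.7²) = √2064.41 = 45.436

min=[-18.200,-0.500,6.400] max=[12.200,29.900,21.100] diag=45.436


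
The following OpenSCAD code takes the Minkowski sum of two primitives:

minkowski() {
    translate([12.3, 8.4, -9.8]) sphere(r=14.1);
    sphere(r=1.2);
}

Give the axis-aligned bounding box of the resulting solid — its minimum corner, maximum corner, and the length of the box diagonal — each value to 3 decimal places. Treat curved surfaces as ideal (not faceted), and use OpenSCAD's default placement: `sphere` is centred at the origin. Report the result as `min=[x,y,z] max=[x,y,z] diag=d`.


min=[-3.000,-6.900,-25.100] max=[27.600,23.700,5.500] diag=53.001

A = translate([12.3, 8.4, -9.8]) sphere(r=14.1) → bbox [-1.8,-5.7,-23.9] .. [26.4,22.5,4.3]
B = sphere(r=1.2) → bbox [-1.2,-1.2,-1.2] .. [1.2,1.2,1.2]
lo = A.lo+B.lo = [-1.8-1.2, -5.7-1.2, -23.9-1.2] = [-3.000,-6.900,-25.100]
hi = A.hi+B.hi = [26.4+1.2, 22.5+1.2, 4.3+1.2] = [27.600,23.700,5.500]
diag = √(30.6²+30.6²+30.6²) = √2809.08 = 53.001


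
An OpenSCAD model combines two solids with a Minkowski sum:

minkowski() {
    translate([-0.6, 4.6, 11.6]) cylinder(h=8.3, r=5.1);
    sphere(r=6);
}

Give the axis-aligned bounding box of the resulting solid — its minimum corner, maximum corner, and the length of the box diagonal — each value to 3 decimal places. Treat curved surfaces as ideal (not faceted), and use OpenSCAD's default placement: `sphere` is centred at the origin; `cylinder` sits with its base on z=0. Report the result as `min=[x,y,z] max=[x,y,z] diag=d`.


A = translate([-0.6, 4.6, 11.6]) cylinder(h=8.3, r=5.1) → bbox [-5.7,-0.5,11.6] .. [4.5,9.7,19.9]
B = sphere(r=6) → bbox [-6,-6,-6] .. [6,6,6]
lo = A.lo+B.lo = [-5.7-6, -0.5-6, 11.6-6] = [-11.700,-6.500,5.600]
hi = A.hi+B.hi = [4.5+6, 9.7+6, 19.9+6] = [10.500,15.700,25.900]
diag = √(22.2²+22.2²+20.3²) = √1397.77 = 37.387

min=[-11.700,-6.500,5.600] max=[10.500,15.700,25.900] diag=37.387


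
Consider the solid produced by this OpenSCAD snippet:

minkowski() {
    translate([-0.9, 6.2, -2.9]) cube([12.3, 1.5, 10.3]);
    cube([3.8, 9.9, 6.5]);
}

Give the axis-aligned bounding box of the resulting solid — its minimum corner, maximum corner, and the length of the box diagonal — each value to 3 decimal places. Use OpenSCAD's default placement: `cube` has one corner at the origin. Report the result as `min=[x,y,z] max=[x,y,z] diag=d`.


min=[-0.900,6.200,-2.900] max=[15.200,17.600,13.900] diag=25.912

A = translate([-0.9, 6.2, -2.9]) cube([12.3, 1.5, 10.3]) → bbox [-0.9,6.2,-2.9] .. [11.4,7.7,7.4]
B = cube([3.8, 9.9, 6.5]) → bbox [0,0,0] .. [3.8,9.9,6.5]
lo = A.lo+B.lo = [-0.9+0, 6.2+0, -2.9+0] = [-0.900,6.200,-2.900]
hi = A.hi+B.hi = [11.4+3.8, 7.7+9.9, 7.4+6.5] = [15.200,17.600,13.900]
diag = √(16.1²+11.4²+16.8²) = √671.41 = 25.912


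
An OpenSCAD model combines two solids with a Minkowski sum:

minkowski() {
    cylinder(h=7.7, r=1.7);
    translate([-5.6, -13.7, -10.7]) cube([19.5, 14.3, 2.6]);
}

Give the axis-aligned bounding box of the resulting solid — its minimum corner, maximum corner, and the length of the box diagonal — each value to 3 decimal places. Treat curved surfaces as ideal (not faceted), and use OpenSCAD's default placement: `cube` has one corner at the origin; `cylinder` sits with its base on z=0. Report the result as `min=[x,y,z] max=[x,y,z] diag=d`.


A = translate([-5.6, -13.7, -10.7]) cube([19.5, 14.3, 2.6]) → bbox [-5.6,-13.7,-10.7] .. [13.9,0.6,-8.1]
B = cylinder(h=7.7, r=1.7) → bbox [-1.7,-1.7,0] .. [1.7,1.7,7.7]
lo = A.lo+B.lo = [-5.6-1.7, -13.7-1.7, -10.7+0] = [-7.300,-15.400,-10.700]
hi = A.hi+B.hi = [13.9+1.7, 0.6+1.7, -8.1+7.7] = [15.600,2.300,-0.400]
diag = √(22.9²+17.7²+10.3²) = √943.79 = 30.721

min=[-7.300,-15.400,-10.700] max=[15.600,2.300,-0.400] diag=30.721


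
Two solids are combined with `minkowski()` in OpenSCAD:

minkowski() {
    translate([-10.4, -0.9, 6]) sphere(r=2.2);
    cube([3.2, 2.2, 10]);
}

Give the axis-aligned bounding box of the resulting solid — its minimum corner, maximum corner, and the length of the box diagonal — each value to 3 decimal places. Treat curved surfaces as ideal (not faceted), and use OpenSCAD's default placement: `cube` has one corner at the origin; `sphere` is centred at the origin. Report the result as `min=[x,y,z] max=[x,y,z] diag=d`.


A = translate([-10.4, -0.9, 6]) sphere(r=2.2) → bbox [-12.6,-3.1,3.8] .. [-8.2,1.3,8.2]
B = cube([3.2, 2.2, 10]) → bbox [0,0,0] .. [3.2,2.2,10]
lo = A.lo+B.lo = [-12.6+0, -3.1+0, 3.8+0] = [-12.600,-3.100,3.800]
hi = A.hi+B.hi = [-8.2+3.2, 1.3+2.2, 8.2+10] = [-5.000,3.500,18.200]
diag = √(7.6²+6.6²+14.4²) = √308.68 = 17.569

min=[-12.600,-3.100,3.800] max=[-5.000,3.500,18.200] diag=17.569


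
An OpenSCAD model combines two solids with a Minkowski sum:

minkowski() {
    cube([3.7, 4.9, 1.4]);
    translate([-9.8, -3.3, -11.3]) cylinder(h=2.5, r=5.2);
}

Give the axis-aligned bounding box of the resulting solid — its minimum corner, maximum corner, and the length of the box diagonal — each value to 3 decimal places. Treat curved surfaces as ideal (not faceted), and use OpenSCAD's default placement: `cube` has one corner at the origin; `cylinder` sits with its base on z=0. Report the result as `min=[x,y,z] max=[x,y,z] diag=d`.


min=[-15.000,-8.500,-11.300] max=[-0.900,6.800,-7.400] diag=21.169

A = translate([-9.8, -3.3, -11.3]) cylinder(h=2.5, r=5.2) → bbox [-15,-8.5,-11.3] .. [-4.6,1.9,-8.8]
B = cube([3.7, 4.9, 1.4]) → bbox [0,0,0] .. [3.7,4.9,1.4]
lo = A.lo+B.lo = [-15+0, -8.5+0, -11.3+0] = [-15.000,-8.500,-11.300]
hi = A.hi+B.hi = [-4.6+3.7, 1.9+4.9, -8.8+1.4] = [-0.900,6.800,-7.400]
diag = √(14.1²+15.3²+3.9²) = √448.11 = 21.169


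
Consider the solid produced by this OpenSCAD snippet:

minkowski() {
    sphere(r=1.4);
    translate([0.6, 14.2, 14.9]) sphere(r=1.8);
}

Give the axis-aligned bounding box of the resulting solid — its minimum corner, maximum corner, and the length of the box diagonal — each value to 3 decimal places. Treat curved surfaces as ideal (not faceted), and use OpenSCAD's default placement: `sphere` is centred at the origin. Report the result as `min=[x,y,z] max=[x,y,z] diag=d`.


min=[-2.600,11.000,11.700] max=[3.800,17.400,18.100] diag=11.085

A = translate([0.6, 14.2, 14.9]) sphere(r=1.8) → bbox [-1.2,12.4,13.1] .. [2.4,16,16.7]
B = sphere(r=1.4) → bbox [-1.4,-1.4,-1.4] .. [1.4,1.4,1.4]
lo = A.lo+B.lo = [-1.2-1.4, 12.4-1.4, 13.1-1.4] = [-2.600,11.000,11.700]
hi = A.hi+B.hi = [2.4+1.4, 16+1.4, 16.7+1.4] = [3.800,17.400,18.100]
diag = √(6.4²+6.4²+6.4²) = √122.88 = 11.085


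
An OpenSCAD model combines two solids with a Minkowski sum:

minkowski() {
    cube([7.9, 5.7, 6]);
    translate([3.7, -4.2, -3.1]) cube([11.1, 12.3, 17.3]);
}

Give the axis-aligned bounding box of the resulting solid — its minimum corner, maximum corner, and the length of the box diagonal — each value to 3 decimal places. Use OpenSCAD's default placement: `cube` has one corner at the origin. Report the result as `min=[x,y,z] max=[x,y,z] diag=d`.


A = translate([3.7, -4.2, -3.1]) cube([11.1, 12.3, 17.3]) → bbox [3.7,-4.2,-3.1] .. [14.8,8.1,14.2]
B = cube([7.9, 5.7, 6]) → bbox [0,0,0] .. [7.9,5.7,6]
lo = A.lo+B.lo = [3.7+0, -4.2+0, -3.1+0] = [3.700,-4.200,-3.100]
hi = A.hi+B.hi = [14.8+7.9, 8.1+5.7, 14.2+6] = [22.700,13.800,20.200]
diag = √(19²+18²+23.3²) = √1227.89 = 35.041

min=[3.700,-4.200,-3.100] max=[22.700,13.800,20.200] diag=35.041


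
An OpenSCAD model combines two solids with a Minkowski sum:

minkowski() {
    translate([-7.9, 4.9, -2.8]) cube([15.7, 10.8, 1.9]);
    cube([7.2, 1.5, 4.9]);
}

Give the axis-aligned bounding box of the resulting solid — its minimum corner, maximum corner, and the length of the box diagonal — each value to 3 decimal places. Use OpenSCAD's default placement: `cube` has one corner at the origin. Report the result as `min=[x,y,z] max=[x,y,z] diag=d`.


min=[-7.900,4.900,-2.800] max=[15.000,17.200,4.000] diag=26.869

A = translate([-7.9, 4.9, -2.8]) cube([15.7, 10.8, 1.9]) → bbox [-7.9,4.9,-2.8] .. [7.8,15.7,-0.9]
B = cube([7.2, 1.5, 4.9]) → bbox [0,0,0] .. [7.2,1.5,4.9]
lo = A.lo+B.lo = [-7.9+0, 4.9+0, -2.8+0] = [-7.900,4.900,-2.800]
hi = A.hi+B.hi = [7.8+7.2, 15.7+1.5, -0.9+4.9] = [15.000,17.200,4.000]
diag = √(22.9²+12.3²+6.8²) = √721.94 = 26.869


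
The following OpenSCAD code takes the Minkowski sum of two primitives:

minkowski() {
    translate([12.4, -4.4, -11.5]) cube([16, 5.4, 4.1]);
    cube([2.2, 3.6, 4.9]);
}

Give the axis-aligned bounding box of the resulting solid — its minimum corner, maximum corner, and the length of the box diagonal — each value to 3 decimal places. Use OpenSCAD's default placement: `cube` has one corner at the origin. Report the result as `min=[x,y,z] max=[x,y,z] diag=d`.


A = translate([12.4, -4.4, -11.5]) cube([16, 5.4, 4.1]) → bbox [12.4,-4.4,-11.5] .. [28.4,1,-7.4]
B = cube([2.2, 3.6, 4.9]) → bbox [0,0,0] .. [2.2,3.6,4.9]
lo = A.lo+B.lo = [12.4+0, -4.4+0, -11.5+0] = [12.400,-4.400,-11.500]
hi = A.hi+B.hi = [28.4+2.2, 1+3.6, -7.4+4.9] = [30.600,4.600,-2.500]
diag = √(18.2²+9²+9²) = √493.24 = 22.209

min=[12.400,-4.400,-11.500] max=[30.600,4.600,-2.500] diag=22.209


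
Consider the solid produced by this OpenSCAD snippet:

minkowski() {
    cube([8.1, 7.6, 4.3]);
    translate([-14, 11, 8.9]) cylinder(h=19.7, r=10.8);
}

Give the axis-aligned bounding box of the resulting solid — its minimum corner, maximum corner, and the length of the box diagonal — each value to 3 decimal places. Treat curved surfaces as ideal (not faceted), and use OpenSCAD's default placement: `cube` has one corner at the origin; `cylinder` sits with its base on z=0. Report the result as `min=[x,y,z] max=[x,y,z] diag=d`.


A = translate([-14, 11, 8.9]) cylinder(h=19.7, r=10.8) → bbox [-24.8,0.2,8.9] .. [-3.2,21.8,28.6]
B = cube([8.1, 7.6, 4.3]) → bbox [0,0,0] .. [8.1,7.6,4.3]
lo = A.lo+B.lo = [-24.8+0, 0.2+0, 8.9+0] = [-24.800,0.200,8.900]
hi = A.hi+B.hi = [-3.2+8.1, 21.8+7.6, 28.6+4.3] = [4.900,29.400,32.900]
diag = √(29.7²+29.2²+24²) = √2310.73 = 48.070

min=[-24.800,0.200,8.900] max=[4.900,29.400,32.900] diag=48.070


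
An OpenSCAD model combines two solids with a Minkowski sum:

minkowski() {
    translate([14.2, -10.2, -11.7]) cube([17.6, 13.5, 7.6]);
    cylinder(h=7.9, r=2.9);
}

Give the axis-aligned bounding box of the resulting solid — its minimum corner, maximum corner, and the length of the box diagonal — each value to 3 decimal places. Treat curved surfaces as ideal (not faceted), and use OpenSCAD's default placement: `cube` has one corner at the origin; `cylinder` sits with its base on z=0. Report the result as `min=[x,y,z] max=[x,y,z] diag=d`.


min=[11.300,-13.100,-11.700] max=[34.700,6.200,3.800] diag=34.063

A = translate([14.2, -10.2, -11.7]) cube([17.6, 13.5, 7.6]) → bbox [14.2,-10.2,-11.7] .. [31.8,3.3,-4.1]
B = cylinder(h=7.9, r=2.9) → bbox [-2.9,-2.9,0] .. [2.9,2.9,7.9]
lo = A.lo+B.lo = [14.2-2.9, -10.2-2.9, -11.7+0] = [11.300,-13.100,-11.700]
hi = A.hi+B.hi = [31.8+2.9, 3.3+2.9, -4.1+7.9] = [34.700,6.200,3.800]
diag = √(23.4²+19.3²+15.5²) = √1160.3 = 34.063


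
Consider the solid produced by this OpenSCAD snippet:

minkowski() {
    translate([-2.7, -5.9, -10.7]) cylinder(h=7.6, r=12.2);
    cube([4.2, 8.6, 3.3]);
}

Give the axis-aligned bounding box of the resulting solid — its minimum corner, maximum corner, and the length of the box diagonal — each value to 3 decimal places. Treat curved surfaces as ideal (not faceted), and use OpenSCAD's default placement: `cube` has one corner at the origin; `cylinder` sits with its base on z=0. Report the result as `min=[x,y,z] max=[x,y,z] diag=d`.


min=[-14.900,-18.100,-10.700] max=[13.700,14.900,0.200] diag=45.009

A = translate([-2.7, -5.9, -10.7]) cylinder(h=7.6, r=12.2) → bbox [-14.9,-18.1,-10.7] .. [9.5,6.3,-3.1]
B = cube([4.2, 8.6, 3.3]) → bbox [0,0,0] .. [4.2,8.6,3.3]
lo = A.lo+B.lo = [-14.9+0, -18.1+0, -10.7+0] = [-14.900,-18.100,-10.700]
hi = A.hi+B.hi = [9.5+4.2, 6.3+8.6, -3.1+3.3] = [13.700,14.900,0.200]
diag = √(28.6²+33²+10.9²) = √2025.77 = 45.009


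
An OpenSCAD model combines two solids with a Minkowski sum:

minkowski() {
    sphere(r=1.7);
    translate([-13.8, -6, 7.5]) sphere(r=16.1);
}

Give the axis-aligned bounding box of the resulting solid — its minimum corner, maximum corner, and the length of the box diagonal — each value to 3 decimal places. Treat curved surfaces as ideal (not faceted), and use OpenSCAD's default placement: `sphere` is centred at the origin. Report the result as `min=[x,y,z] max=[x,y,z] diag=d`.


A = translate([-13.8, -6, 7.5]) sphere(r=16.1) → bbox [-29.9,-22.1,-8.6] .. [2.3,10.1,23.6]
B = sphere(r=1.7) → bbox [-1.7,-1.7,-1.7] .. [1.7,1.7,1.7]
lo = A.lo+B.lo = [-29.9-1.7, -22.1-1.7, -8.6-1.7] = [-31.600,-23.800,-10.300]
hi = A.hi+B.hi = [2.3+1.7, 10.1+1.7, 23.6+1.7] = [4.000,11.800,25.300]
diag = √(35.6²+35.6²+35.6²) = √3802.08 = 61.661

min=[-31.600,-23.800,-10.300] max=[4.000,11.800,25.300] diag=61.661


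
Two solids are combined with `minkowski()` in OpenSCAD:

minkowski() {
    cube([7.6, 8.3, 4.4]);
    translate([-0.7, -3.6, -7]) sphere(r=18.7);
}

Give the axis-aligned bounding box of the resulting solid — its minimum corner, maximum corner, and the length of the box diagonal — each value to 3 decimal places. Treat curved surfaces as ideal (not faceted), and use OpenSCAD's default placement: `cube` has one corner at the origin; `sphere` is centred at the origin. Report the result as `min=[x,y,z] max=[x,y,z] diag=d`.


A = translate([-0.7, -3.6, -7]) sphere(r=18.7) → bbox [-19.4,-22.3,-25.7] .. [18,15.1,11.7]
B = cube([7.6, 8.3, 4.4]) → bbox [0,0,0] .. [7.6,8.3,4.4]
lo = A.lo+B.lo = [-19.4+0, -22.3+0, -25.7+0] = [-19.400,-22.300,-25.700]
hi = A.hi+B.hi = [18+7.6, 15.1+8.3, 11.7+4.4] = [25.600,23.400,16.100]
diag = √(45²+45.7²+41.8²) = √5860.73 = 76.555

min=[-19.400,-22.300,-25.700] max=[25.600,23.400,16.100] diag=76.555


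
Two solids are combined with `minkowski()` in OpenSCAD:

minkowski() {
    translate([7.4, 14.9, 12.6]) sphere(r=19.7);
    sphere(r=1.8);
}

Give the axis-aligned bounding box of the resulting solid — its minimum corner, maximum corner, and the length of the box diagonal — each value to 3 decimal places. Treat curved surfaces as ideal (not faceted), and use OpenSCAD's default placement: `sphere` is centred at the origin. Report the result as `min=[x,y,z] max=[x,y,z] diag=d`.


A = translate([7.4, 14.9, 12.6]) sphere(r=19.7) → bbox [-12.3,-4.8,-7.1] .. [27.1,34.6,32.3]
B = sphere(r=1.8) → bbox [-1.8,-1.8,-1.8] .. [1.8,1.8,1.8]
lo = A.lo+B.lo = [-12.3-1.8, -4.8-1.8, -7.1-1.8] = [-14.100,-6.600,-8.900]
hi = A.hi+B.hi = [27.1+1.8, 34.6+1.8, 32.3+1.8] = [28.900,36.400,34.100]
diag = √(43²+43²+43²) = √5547 = 74.478

min=[-14.100,-6.600,-8.900] max=[28.900,36.400,34.100] diag=74.478


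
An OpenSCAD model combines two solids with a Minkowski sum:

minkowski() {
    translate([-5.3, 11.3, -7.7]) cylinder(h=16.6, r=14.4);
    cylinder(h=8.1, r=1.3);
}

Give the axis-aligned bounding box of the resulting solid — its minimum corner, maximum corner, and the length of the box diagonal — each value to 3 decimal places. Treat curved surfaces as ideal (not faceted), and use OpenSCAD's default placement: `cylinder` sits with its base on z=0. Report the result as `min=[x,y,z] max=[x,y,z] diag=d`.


min=[-21.000,-4.400,-7.700] max=[10.400,27.000,17.000] diag=50.813

A = translate([-5.3, 11.3, -7.7]) cylinder(h=16.6, r=14.4) → bbox [-19.7,-3.1,-7.7] .. [9.1,25.7,8.9]
B = cylinder(h=8.1, r=1.3) → bbox [-1.3,-1.3,0] .. [1.3,1.3,8.1]
lo = A.lo+B.lo = [-19.7-1.3, -3.1-1.3, -7.7+0] = [-21.000,-4.400,-7.700]
hi = A.hi+B.hi = [9.1+1.3, 25.7+1.3, 8.9+8.1] = [10.400,27.000,17.000]
diag = √(31.4²+31.4²+24.7²) = √2582.01 = 50.813


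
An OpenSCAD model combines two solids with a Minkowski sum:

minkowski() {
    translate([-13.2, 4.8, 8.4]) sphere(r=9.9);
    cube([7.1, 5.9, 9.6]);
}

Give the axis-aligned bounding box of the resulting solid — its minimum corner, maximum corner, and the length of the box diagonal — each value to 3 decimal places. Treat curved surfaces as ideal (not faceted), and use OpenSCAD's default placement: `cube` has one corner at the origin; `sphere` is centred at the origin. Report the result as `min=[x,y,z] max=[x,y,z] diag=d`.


A = translate([-13.2, 4.8, 8.4]) sphere(r=9.9) → bbox [-23.1,-5.1,-1.5] .. [-3.3,14.7,18.3]
B = cube([7.1, 5.9, 9.6]) → bbox [0,0,0] .. [7.1,5.9,9.6]
lo = A.lo+B.lo = [-23.1+0, -5.1+0, -1.5+0] = [-23.100,-5.100,-1.500]
hi = A.hi+B.hi = [-3.3+7.1, 14.7+5.9, 18.3+9.6] = [3.800,20.600,27.900]
diag = √(26.9²+25.7²+29.4²) = √2248.46 = 47.418

min=[-23.100,-5.100,-1.500] max=[3.800,20.600,27.900] diag=47.418


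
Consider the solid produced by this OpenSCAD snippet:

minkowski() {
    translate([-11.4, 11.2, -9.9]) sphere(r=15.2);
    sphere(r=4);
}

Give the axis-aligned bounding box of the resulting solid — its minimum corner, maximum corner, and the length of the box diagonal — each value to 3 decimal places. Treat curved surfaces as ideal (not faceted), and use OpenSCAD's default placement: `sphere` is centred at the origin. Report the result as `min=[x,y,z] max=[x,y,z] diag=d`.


min=[-30.600,-8.000,-29.100] max=[7.800,30.400,9.300] diag=66.511

A = translate([-11.4, 11.2, -9.9]) sphere(r=15.2) → bbox [-26.6,-4,-25.1] .. [3.8,26.4,5.3]
B = sphere(r=4) → bbox [-4,-4,-4] .. [4,4,4]
lo = A.lo+B.lo = [-26.6-4, -4-4, -25.1-4] = [-30.600,-8.000,-29.100]
hi = A.hi+B.hi = [3.8+4, 26.4+4, 5.3+4] = [7.800,30.400,9.300]
diag = √(38.4²+38.4²+38.4²) = √4423.68 = 66.511


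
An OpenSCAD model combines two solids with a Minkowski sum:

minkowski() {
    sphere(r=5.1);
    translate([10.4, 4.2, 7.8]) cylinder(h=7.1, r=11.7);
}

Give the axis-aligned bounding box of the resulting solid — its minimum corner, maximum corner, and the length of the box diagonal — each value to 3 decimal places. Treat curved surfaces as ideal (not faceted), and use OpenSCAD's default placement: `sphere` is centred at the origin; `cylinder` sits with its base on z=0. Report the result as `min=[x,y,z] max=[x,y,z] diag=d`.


min=[-6.400,-12.600,2.700] max=[27.200,21.000,20.000] diag=50.569

A = translate([10.4, 4.2, 7.8]) cylinder(h=7.1, r=11.7) → bbox [-1.3,-7.5,7.8] .. [22.1,15.9,14.9]
B = sphere(r=5.1) → bbox [-5.1,-5.1,-5.1] .. [5.1,5.1,5.1]
lo = A.lo+B.lo = [-1.3-5.1, -7.5-5.1, 7.8-5.1] = [-6.400,-12.600,2.700]
hi = A.hi+B.hi = [22.1+5.1, 15.9+5.1, 14.9+5.1] = [27.200,21.000,20.000]
diag = √(33.6²+33.6²+17.3²) = √2557.21 = 50.569


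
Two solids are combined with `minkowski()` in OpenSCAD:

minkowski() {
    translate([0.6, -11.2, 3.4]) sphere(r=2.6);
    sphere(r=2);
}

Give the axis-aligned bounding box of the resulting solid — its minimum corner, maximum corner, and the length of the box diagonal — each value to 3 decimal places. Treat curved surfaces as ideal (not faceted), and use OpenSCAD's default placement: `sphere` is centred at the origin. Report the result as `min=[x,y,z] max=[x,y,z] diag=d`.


min=[-4.000,-15.800,-1.200] max=[5.200,-6.600,8.000] diag=15.935

A = translate([0.6, -11.2, 3.4]) sphere(r=2.6) → bbox [-2,-13.8,0.8] .. [3.2,-8.6,6]
B = sphere(r=2) → bbox [-2,-2,-2] .. [2,2,2]
lo = A.lo+B.lo = [-2-2, -13.8-2, 0.8-2] = [-4.000,-15.800,-1.200]
hi = A.hi+B.hi = [3.2+2, -8.6+2, 6+2] = [5.200,-6.600,8.000]
diag = √(9.2²+9.2²+9.2²) = √253.92 = 15.935


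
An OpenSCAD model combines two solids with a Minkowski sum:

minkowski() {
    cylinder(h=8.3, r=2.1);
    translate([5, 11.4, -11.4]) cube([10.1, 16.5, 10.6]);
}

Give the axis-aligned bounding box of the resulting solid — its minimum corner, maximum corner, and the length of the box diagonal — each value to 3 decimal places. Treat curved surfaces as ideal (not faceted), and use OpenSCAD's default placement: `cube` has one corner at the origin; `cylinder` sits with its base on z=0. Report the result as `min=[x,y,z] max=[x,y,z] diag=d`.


A = translate([5, 11.4, -11.4]) cube([10.1, 16.5, 10.6]) → bbox [5,11.4,-11.4] .. [15.1,27.9,-0.8]
B = cylinder(h=8.3, r=2.1) → bbox [-2.1,-2.1,0] .. [2.1,2.1,8.3]
lo = A.lo+B.lo = [5-2.1, 11.4-2.1, -11.4+0] = [2.900,9.300,-11.400]
hi = A.hi+B.hi = [15.1+2.1, 27.9+2.1, -0.8+8.3] = [17.200,30.000,7.500]
diag = √(14.3²+20.7²+18.9²) = √990.19 = 31.467

min=[2.900,9.300,-11.400] max=[17.200,30.000,7.500] diag=31.467


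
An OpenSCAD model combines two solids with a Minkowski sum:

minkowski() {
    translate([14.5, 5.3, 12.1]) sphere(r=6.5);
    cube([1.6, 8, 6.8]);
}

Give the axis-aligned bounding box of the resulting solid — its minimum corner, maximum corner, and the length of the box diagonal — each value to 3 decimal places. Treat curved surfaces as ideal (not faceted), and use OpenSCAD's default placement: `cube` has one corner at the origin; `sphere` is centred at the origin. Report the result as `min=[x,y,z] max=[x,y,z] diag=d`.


A = translate([14.5, 5.3, 12.1]) sphere(r=6.5) → bbox [8,-1.2,5.6] .. [21,11.8,18.6]
B = cube([1.6, 8, 6.8]) → bbox [0,0,0] .. [1.6,8,6.8]
lo = A.lo+B.lo = [8+0, -1.2+0, 5.6+0] = [8.000,-1.200,5.600]
hi = A.hi+B.hi = [21+1.6, 11.8+8, 18.6+6.8] = [22.600,19.800,25.400]
diag = √(14.6²+21²+19.8²) = √1046.2 = 32.345

min=[8.000,-1.200,5.600] max=[22.600,19.800,25.400] diag=32.345


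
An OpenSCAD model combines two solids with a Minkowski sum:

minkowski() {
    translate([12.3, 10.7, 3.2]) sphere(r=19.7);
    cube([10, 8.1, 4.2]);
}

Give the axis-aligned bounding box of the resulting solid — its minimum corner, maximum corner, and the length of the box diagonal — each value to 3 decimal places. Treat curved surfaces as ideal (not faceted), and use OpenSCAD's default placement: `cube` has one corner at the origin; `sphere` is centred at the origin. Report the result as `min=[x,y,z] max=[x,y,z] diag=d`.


A = translate([12.3, 10.7, 3.2]) sphere(r=19.7) → bbox [-7.4,-9,-16.5] .. [32,30.4,22.9]
B = cube([10, 8.1, 4.2]) → bbox [0,0,0] .. [10,8.1,4.2]
lo = A.lo+B.lo = [-7.4+0, -9+0, -16.5+0] = [-7.400,-9.000,-16.500]
hi = A.hi+B.hi = [32+10, 30.4+8.1, 22.9+4.2] = [42.000,38.500,27.100]
diag = √(49.4²+47.5²+43.6²) = √6597.57 = 81.225

min=[-7.400,-9.000,-16.500] max=[42.000,38.500,27.100] diag=81.225


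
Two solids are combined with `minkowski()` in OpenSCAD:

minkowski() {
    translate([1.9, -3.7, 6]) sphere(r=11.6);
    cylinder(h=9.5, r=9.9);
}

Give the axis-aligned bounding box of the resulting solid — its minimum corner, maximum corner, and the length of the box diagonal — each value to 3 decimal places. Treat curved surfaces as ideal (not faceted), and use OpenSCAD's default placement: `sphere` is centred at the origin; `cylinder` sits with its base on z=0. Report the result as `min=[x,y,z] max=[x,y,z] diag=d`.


A = translate([1.9, -3.7, 6]) sphere(r=11.6) → bbox [-9.7,-15.3,-5.6] .. [13.5,7.9,17.6]
B = cylinder(h=9.5, r=9.9) → bbox [-9.9,-9.9,0] .. [9.9,9.9,9.5]
lo = A.lo+B.lo = [-9.7-9.9, -15.3-9.9, -5.6+0] = [-19.600,-25.200,-5.600]
hi = A.hi+B.hi = [13.5+9.9, 7.9+9.9, 17.6+9.5] = [23.400,17.800,27.100]
diag = √(43²+43²+32.7²) = √4767.29 = 69.046

min=[-19.600,-25.200,-5.600] max=[23.400,17.800,27.100] diag=69.046


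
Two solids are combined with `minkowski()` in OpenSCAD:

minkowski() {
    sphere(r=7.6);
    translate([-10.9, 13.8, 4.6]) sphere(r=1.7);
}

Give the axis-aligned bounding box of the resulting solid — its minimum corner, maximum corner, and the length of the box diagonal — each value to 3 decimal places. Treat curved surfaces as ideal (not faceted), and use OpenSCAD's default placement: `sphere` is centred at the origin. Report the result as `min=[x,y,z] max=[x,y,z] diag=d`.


min=[-20.200,4.500,-4.700] max=[-1.600,23.100,13.900] diag=32.216

A = translate([-10.9, 13.8, 4.6]) sphere(r=1.7) → bbox [-12.6,12.1,2.9] .. [-9.2,15.5,6.3]
B = sphere(r=7.6) → bbox [-7.6,-7.6,-7.6] .. [7.6,7.6,7.6]
lo = A.lo+B.lo = [-12.6-7.6, 12.1-7.6, 2.9-7.6] = [-20.200,4.500,-4.700]
hi = A.hi+B.hi = [-9.2+7.6, 15.5+7.6, 6.3+7.6] = [-1.600,23.100,13.900]
diag = √(18.6²+18.6²+18.6²) = √1037.88 = 32.216


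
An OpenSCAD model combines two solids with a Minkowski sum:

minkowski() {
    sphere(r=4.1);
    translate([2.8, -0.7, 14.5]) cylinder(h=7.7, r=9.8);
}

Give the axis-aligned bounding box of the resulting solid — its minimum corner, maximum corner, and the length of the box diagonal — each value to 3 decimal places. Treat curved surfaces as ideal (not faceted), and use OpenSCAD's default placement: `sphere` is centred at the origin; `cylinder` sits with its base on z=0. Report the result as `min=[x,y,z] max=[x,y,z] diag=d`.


min=[-11.100,-14.600,10.400] max=[16.700,13.200,26.300] diag=42.409

A = translate([2.8, -0.7, 14.5]) cylinder(h=7.7, r=9.8) → bbox [-7,-10.5,14.5] .. [12.6,9.1,22.2]
B = sphere(r=4.1) → bbox [-4.1,-4.1,-4.1] .. [4.1,4.1,4.1]
lo = A.lo+B.lo = [-7-4.1, -10.5-4.1, 14.5-4.1] = [-11.100,-14.600,10.400]
hi = A.hi+B.hi = [12.6+4.1, 9.1+4.1, 22.2+4.1] = [16.700,13.200,26.300]
diag = √(27.8²+27.8²+15.9²) = √1798.49 = 42.409


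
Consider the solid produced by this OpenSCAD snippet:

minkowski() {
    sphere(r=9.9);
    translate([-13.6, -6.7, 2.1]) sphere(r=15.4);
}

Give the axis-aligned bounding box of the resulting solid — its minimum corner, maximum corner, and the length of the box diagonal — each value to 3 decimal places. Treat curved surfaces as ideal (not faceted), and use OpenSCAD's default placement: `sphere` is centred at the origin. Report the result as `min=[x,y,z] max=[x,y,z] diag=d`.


min=[-38.900,-32.000,-23.200] max=[11.700,18.600,27.400] diag=87.642

A = translate([-13.6, -6.7, 2.1]) sphere(r=15.4) → bbox [-29,-22.1,-13.3] .. [1.8,8.7,17.5]
B = sphere(r=9.9) → bbox [-9.9,-9.9,-9.9] .. [9.9,9.9,9.9]
lo = A.lo+B.lo = [-29-9.9, -22.1-9.9, -13.3-9.9] = [-38.900,-32.000,-23.200]
hi = A.hi+B.hi = [1.8+9.9, 8.7+9.9, 17.5+9.9] = [11.700,18.600,27.400]
diag = √(50.6²+50.6²+50.6²) = √7681.08 = 87.642


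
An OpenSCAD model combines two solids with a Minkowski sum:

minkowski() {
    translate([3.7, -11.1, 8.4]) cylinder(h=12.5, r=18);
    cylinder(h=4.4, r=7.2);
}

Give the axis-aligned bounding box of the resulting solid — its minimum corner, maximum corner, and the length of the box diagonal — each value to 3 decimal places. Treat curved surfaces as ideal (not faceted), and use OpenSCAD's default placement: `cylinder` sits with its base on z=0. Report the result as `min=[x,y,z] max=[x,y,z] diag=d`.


min=[-21.500,-36.300,8.400] max=[28.900,14.100,25.300] diag=73.253

A = translate([3.7, -11.1, 8.4]) cylinder(h=12.5, r=18) → bbox [-14.3,-29.1,8.4] .. [21.7,6.9,20.9]
B = cylinder(h=4.4, r=7.2) → bbox [-7.2,-7.2,0] .. [7.2,7.2,4.4]
lo = A.lo+B.lo = [-14.3-7.2, -29.1-7.2, 8.4+0] = [-21.500,-36.300,8.400]
hi = A.hi+B.hi = [21.7+7.2, 6.9+7.2, 20.9+4.4] = [28.900,14.100,25.300]
diag = √(50.4²+50.4²+16.9²) = √5365.93 = 73.253


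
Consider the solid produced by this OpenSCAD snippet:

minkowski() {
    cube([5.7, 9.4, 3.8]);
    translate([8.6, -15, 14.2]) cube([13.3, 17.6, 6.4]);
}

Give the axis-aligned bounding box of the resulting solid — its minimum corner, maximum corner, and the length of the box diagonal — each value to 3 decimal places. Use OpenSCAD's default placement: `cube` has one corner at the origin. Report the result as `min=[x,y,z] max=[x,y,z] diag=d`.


min=[8.600,-15.000,14.200] max=[27.600,12.000,24.400] diag=34.555

A = translate([8.6, -15, 14.2]) cube([13.3, 17.6, 6.4]) → bbox [8.6,-15,14.2] .. [21.9,2.6,20.6]
B = cube([5.7, 9.4, 3.8]) → bbox [0,0,0] .. [5.7,9.4,3.8]
lo = A.lo+B.lo = [8.6+0, -15+0, 14.2+0] = [8.600,-15.000,14.200]
hi = A.hi+B.hi = [21.9+5.7, 2.6+9.4, 20.6+3.8] = [27.600,12.000,24.400]
diag = √(19²+27²+10.2²) = √1194.04 = 34.555


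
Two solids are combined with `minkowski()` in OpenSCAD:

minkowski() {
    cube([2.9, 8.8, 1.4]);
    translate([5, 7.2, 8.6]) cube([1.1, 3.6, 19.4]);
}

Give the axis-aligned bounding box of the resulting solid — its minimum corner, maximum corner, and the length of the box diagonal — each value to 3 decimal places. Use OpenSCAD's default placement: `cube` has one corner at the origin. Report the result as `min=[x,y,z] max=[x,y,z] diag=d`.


min=[5.000,7.200,8.600] max=[9.000,19.600,29.400] diag=24.544

A = translate([5, 7.2, 8.6]) cube([1.1, 3.6, 19.4]) → bbox [5,7.2,8.6] .. [6.1,10.8,28]
B = cube([2.9, 8.8, 1.4]) → bbox [0,0,0] .. [2.9,8.8,1.4]
lo = A.lo+B.lo = [5+0, 7.2+0, 8.6+0] = [5.000,7.200,8.600]
hi = A.hi+B.hi = [6.1+2.9, 10.8+8.8, 28+1.4] = [9.000,19.600,29.400]
diag = √(4²+12.4²+20.8²) = √602.4 = 24.544


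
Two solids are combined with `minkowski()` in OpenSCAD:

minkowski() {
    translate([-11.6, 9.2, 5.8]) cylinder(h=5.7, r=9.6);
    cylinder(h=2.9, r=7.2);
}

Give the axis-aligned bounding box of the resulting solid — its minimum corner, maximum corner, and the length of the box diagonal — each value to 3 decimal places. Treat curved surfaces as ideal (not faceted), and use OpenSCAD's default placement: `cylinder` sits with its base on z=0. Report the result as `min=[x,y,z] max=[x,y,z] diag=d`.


min=[-28.400,-7.600,5.800] max=[5.200,26.000,14.400] diag=48.290

A = translate([-11.6, 9.2, 5.8]) cylinder(h=5.7, r=9.6) → bbox [-21.2,-0.4,5.8] .. [-2,18.8,11.5]
B = cylinder(h=2.9, r=7.2) → bbox [-7.2,-7.2,0] .. [7.2,7.2,2.9]
lo = A.lo+B.lo = [-21.2-7.2, -0.4-7.2, 5.8+0] = [-28.400,-7.600,5.800]
hi = A.hi+B.hi = [-2+7.2, 18.8+7.2, 11.5+2.9] = [5.200,26.000,14.400]
diag = √(33.6²+33.6²+8.6²) = √2331.88 = 48.290


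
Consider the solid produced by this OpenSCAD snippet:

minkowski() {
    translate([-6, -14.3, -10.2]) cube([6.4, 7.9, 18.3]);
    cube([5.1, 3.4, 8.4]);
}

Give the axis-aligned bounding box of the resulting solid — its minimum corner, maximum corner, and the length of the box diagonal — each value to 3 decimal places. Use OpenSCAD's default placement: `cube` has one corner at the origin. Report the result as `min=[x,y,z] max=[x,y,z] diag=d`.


min=[-6.000,-14.300,-10.200] max=[5.500,-3.000,16.500] diag=31.190

A = translate([-6, -14.3, -10.2]) cube([6.4, 7.9, 18.3]) → bbox [-6,-14.3,-10.2] .. [0.4,-6.4,8.1]
B = cube([5.1, 3.4, 8.4]) → bbox [0,0,0] .. [5.1,3.4,8.4]
lo = A.lo+B.lo = [-6+0, -14.3+0, -10.2+0] = [-6.000,-14.300,-10.200]
hi = A.hi+B.hi = [0.4+5.1, -6.4+3.4, 8.1+8.4] = [5.500,-3.000,16.500]
diag = √(11.5²+11.3²+26.7²) = √972.83 = 31.190
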